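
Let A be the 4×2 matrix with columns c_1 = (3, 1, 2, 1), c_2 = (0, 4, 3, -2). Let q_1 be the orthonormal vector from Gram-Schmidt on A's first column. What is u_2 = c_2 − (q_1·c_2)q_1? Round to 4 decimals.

c_1 = (3, 1, 2, 1); ‖c_1‖ = 3.8730, so q_1 = (0.7746, 0.2582, 0.5164, 0.2582).
q_1·c_2 = 0.7746·0 + 0.2582·4 + 0.5164·3 + 0.2582·(-2) = 2.0656.
u_2 = c_2 − 2.0656·q_1 = (-1.6000, 3.4667, 1.9333, -2.5333).

u_2 = (-1.6000, 3.4667, 1.9333, -2.5333)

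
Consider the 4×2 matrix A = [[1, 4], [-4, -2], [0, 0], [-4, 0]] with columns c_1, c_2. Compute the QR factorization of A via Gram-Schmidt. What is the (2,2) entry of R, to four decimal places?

q_1 = c_1/‖c_1‖ = (1, -4, 0, -4)/5.7446 = (0.1741, -0.6963, 0.0000, -0.6963).
r_{12} = q_1·c_2 = 2.0889.
u_2 = c_2 − 2.0889·q_1 = (3.6364, -0.5455, 0.0000, 1.4545).
r_{22} = ‖u_2‖ = 3.9543.

r_{22} = 3.9543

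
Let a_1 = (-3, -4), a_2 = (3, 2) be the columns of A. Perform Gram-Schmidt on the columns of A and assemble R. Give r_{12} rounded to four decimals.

a_1 = (-3, -4); ‖a_1‖ = 5.0000, so e_1 = (-0.6000, -0.8000).
r_{12} = e_1·a_2 = -3.4000.

r_{12} = -3.4000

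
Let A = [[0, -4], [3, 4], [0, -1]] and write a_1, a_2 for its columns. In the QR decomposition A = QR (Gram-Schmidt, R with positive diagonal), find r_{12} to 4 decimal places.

q_1 = a_1/‖a_1‖ = (0, 3, 0)/3.0000 = (0.0000, 1.0000, 0.0000).
r_{12} = q_1·a_2 = 4.0000.

r_{12} = 4.0000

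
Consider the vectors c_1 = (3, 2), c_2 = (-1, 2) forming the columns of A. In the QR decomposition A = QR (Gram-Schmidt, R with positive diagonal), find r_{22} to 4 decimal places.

c_1 = (3, 2); ‖c_1‖ = 3.6056, so e_1 = (0.8321, 0.5547).
e_1·c_2 = 0.8321·(-1) + 0.5547·2 = 0.2774.
u_2 = c_2 − 0.2774·e_1 = (-1.2308, 1.8462).
r_{22} = ‖u_2‖ = 2.2188.

r_{22} = 2.2188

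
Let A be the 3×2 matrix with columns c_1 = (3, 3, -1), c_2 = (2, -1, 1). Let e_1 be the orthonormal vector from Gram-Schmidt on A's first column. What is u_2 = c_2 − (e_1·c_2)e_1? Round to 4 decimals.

e_1 = c_1/‖c_1‖ = (3, 3, -1)/4.3589 = (0.6882, 0.6882, -0.2294).
r_{12} = e_1·c_2 = 0.4588.
u_2 = c_2 − 0.4588·e_1 = (1.6842, -1.3158, 1.1053).

u_2 = (1.6842, -1.3158, 1.1053)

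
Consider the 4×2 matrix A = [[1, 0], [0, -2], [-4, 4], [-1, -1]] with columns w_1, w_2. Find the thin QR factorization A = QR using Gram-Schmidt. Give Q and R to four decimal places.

Q = [[0.2357, 0.2858], [0.0000, -0.6860], [-0.9428, 0.2287], [-0.2357, -0.6288]], R = [[4.2426, -3.5355], [0.0000, 2.9155]]

w_1 = (1, 0, -4, -1); ‖w_1‖ = 4.2426, so q_1 = (0.2357, 0.0000, -0.9428, -0.2357).
q_1·w_2 = 0.2357·0 + 0.0000·(-2) + (-0.9428)·4 + (-0.2357)·(-1) = -3.5355.
u_2 = w_2 + 3.5355·q_1 = (0.8333, -2.0000, 0.6667, -1.8333).
‖u_2‖ = 2.9155, so q_2 = (0.2858, -0.6860, 0.2287, -0.6288).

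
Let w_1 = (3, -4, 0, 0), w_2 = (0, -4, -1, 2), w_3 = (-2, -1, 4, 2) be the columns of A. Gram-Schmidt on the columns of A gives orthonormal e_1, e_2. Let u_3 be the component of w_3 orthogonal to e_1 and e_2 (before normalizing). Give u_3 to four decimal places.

u_3 = (-0.8178, -0.6134, 4.4907, 1.0186)

w_1 = (3, -4, 0, 0); ‖w_1‖ = 5.0000, so e_1 = (0.6000, -0.8000, 0.0000, 0.0000).
e_1·w_2 = 0.6000·0 + (-0.8000)·(-4) + 0.0000·(-1) + 0.0000·2 = 3.2000.
u_2 = w_2 − 3.2000·e_1 = (-1.9200, -1.4400, -1.0000, 2.0000).
‖u_2‖ = 3.2802, so e_2 = (-0.5853, -0.4390, -0.3049, 0.6097).
e_1·w_3 = 0.6000·(-2) + (-0.8000)·(-1) + 0.0000·4 + 0.0000·2 = -0.4000; e_2·w_3 = (-0.5853)·(-2) + (-0.4390)·(-1) + (-0.3049)·4 + 0.6097·2 = 1.6096.
u_3 = w_3 + 0.4000·e_1 − 1.6096·e_2 = (-0.8178, -0.6134, 4.4907, 1.0186).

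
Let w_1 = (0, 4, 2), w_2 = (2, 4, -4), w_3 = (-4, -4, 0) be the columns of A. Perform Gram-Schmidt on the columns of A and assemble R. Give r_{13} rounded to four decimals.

e_1 = w_1/‖w_1‖ = (0, 4, 2)/4.4721 = (0.0000, 0.8944, 0.4472).
r_{13} = e_1·w_3 = -3.5777.

r_{13} = -3.5777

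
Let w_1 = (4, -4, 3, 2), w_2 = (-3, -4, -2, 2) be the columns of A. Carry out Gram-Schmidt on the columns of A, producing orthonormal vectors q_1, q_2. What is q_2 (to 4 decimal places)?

q_1 = w_1/‖w_1‖ = (4, -4, 3, 2)/6.7082 = (0.5963, -0.5963, 0.4472, 0.2981).
r_{12} = q_1·w_2 = 0.2981.
u_2 = w_2 − 0.2981·q_1 = (-3.1778, -3.8222, -2.1333, 1.9111).
‖u_2‖ = 5.7368, so q_2 = (-0.5539, -0.6663, -0.3719, 0.3331).

q_2 = (-0.5539, -0.6663, -0.3719, 0.3331)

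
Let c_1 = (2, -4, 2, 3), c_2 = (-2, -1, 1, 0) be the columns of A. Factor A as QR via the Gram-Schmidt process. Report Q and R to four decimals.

c_1 = (2, -4, 2, 3); ‖c_1‖ = 5.7446, so q_1 = (0.3482, -0.6963, 0.3482, 0.5222).
q_1·c_2 = 0.3482·(-2) + (-0.6963)·(-1) + 0.3482·1 + 0.5222·0 = 0.3482.
u_2 = c_2 − 0.3482·q_1 = (-2.1212, -0.7576, 0.8788, -0.1818).
‖u_2‖ = 2.4246, so q_2 = (-0.8749, -0.3125, 0.3624, -0.0750).

Q = [[0.3482, -0.8749], [-0.6963, -0.3125], [0.3482, 0.3624], [0.5222, -0.0750]], R = [[5.7446, 0.3482], [0.0000, 2.4246]]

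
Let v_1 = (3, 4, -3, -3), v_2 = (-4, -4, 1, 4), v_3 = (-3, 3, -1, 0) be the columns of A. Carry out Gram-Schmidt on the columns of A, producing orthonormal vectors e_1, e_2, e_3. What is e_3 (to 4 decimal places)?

e_3 = (-0.6910, 0.6527, 0.2901, -0.1109)

v_1 = (3, 4, -3, -3); ‖v_1‖ = 6.5574, so e_1 = (0.4575, 0.6100, -0.4575, -0.4575).
e_1·v_2 = 0.4575·(-4) + 0.6100·(-4) + (-0.4575)·1 + (-0.4575)·4 = -6.5574.
u_2 = v_2 + 6.5574·e_1 = (-1.0000, 0.0000, -2.0000, 1.0000).
‖u_2‖ = 2.4495, so e_2 = (-0.4082, 0.0000, -0.8165, 0.4082).
e_1·v_3 = 0.4575·(-3) + 0.6100·3 + (-0.4575)·(-1) + (-0.4575)·0 = 0.9150; e_2·v_3 = (-0.4082)·(-3) + 0.0000·3 + (-0.8165)·(-1) + 0.4082·0 = 2.0412.
u_3 = v_3 − 0.9150·e_1 − 2.0412·e_2 = (-2.5853, 2.4419, 1.0853, -0.4147).
‖u_3‖ = 3.7411, so e_3 = (-0.6910, 0.6527, 0.2901, -0.1109).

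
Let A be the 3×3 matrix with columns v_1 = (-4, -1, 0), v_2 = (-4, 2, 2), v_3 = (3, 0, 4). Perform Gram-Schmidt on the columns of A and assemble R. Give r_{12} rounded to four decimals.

v_1 = (-4, -1, 0); ‖v_1‖ = 4.1231, so e_1 = (-0.9701, -0.2425, 0.0000).
r_{12} = e_1·v_2 = 3.3955.

r_{12} = 3.3955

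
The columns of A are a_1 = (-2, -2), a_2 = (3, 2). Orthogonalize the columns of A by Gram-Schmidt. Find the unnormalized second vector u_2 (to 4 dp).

a_1 = (-2, -2); ‖a_1‖ = 2.8284, so e_1 = (-0.7071, -0.7071).
e_1·a_2 = (-0.7071)·3 + (-0.7071)·2 = -3.5355.
u_2 = a_2 + 3.5355·e_1 = (0.5000, -0.5000).

u_2 = (0.5000, -0.5000)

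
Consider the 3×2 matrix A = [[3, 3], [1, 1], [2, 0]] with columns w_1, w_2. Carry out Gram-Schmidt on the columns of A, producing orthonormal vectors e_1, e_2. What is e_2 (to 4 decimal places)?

w_1 = (3, 1, 2); ‖w_1‖ = 3.7417, so e_1 = (0.8018, 0.2673, 0.5345).
e_1·w_2 = 0.8018·3 + 0.2673·1 + 0.5345·0 = 2.6726.
u_2 = w_2 − 2.6726·e_1 = (0.8571, 0.2857, -1.4286).
‖u_2‖ = 1.6903, so e_2 = (0.5071, 0.1690, -0.8452).

e_2 = (0.5071, 0.1690, -0.8452)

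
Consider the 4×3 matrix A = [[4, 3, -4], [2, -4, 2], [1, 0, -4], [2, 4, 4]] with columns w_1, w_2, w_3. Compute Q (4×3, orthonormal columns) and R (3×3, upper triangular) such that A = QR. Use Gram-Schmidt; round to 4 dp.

Q = [[0.8000, 0.1819, -0.3861], [0.4000, -0.8355, 0.3723], [0.2000, -0.0809, -0.5237], [0.4000, 0.5121, 0.6619]], R = [[5.0000, 2.4000, -1.6000], [0.0000, 5.9363, -0.0270], [0.0000, 0.0000, 7.0313]]

q_1 = w_1/‖w_1‖ = (4, 2, 1, 2)/5.0000 = (0.8000, 0.4000, 0.2000, 0.4000).
r_{12} = q_1·w_2 = 2.4000.
u_2 = w_2 − 2.4000·q_1 = (1.0800, -4.9600, -0.4800, 3.0400).
‖u_2‖ = 5.9363, so q_2 = (0.1819, -0.8355, -0.0809, 0.5121).
r_{13} = q_1·w_3 = -1.6000; r_{23} = q_2·w_3 = -0.0270.
u_3 = w_3 + 1.6000·q_1 + 0.0270·q_2 = (-2.7151, 2.6175, -3.6822, 4.6538).
‖u_3‖ = 7.0313, so q_3 = (-0.3861, 0.3723, -0.5237, 0.6619).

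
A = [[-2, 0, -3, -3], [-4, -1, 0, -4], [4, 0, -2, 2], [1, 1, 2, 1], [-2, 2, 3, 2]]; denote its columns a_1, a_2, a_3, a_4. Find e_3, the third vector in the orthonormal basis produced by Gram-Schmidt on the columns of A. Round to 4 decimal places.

e_3 = (-0.8973, 0.1723, -0.3423, 0.2180, -0.0229)

a_1 = (-2, -4, 4, 1, -2); ‖a_1‖ = 6.4031, so e_1 = (-0.3123, -0.6247, 0.6247, 0.1562, -0.3123).
e_1·a_2 = (-0.3123)·0 + (-0.6247)·(-1) + 0.6247·0 + 0.1562·1 + (-0.3123)·2 = 0.1562.
u_2 = a_2 − 0.1562·e_1 = (0.0488, -0.9024, -0.0976, 0.9756, 2.0488).
‖u_2‖ = 2.4445, so e_2 = (0.0200, -0.3692, -0.0399, 0.3991, 0.8381).
e_1·a_3 = (-0.3123)·(-3) + (-0.6247)·0 + 0.6247·(-2) + 0.1562·2 + (-0.3123)·3 = -0.9370; e_2·a_3 = 0.0200·(-3) + (-0.3692)·0 + (-0.0399)·(-2) + 0.3991·2 + 0.8381·3 = 3.3325.
u_3 = a_3 + 0.9370·e_1 − 3.3325·e_2 = (-3.3592, 0.6449, -1.2816, 0.8163, -0.0857).
‖u_3‖ = 3.7438, so e_3 = (-0.8973, 0.1723, -0.3423, 0.2180, -0.0229).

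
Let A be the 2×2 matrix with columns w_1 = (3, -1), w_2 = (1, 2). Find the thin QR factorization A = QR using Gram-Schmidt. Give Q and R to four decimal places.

q_1 = w_1/‖w_1‖ = (3, -1)/3.1623 = (0.9487, -0.3162).
r_{12} = q_1·w_2 = 0.3162.
u_2 = w_2 − 0.3162·q_1 = (0.7000, 2.1000).
‖u_2‖ = 2.2136, so q_2 = (0.3162, 0.9487).

Q = [[0.9487, 0.3162], [-0.3162, 0.9487]], R = [[3.1623, 0.3162], [0.0000, 2.2136]]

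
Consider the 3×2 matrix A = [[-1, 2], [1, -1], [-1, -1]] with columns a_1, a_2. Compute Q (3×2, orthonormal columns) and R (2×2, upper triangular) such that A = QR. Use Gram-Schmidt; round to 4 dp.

a_1 = (-1, 1, -1); ‖a_1‖ = 1.7321, so q_1 = (-0.5774, 0.5774, -0.5774).
q_1·a_2 = (-0.5774)·2 + 0.5774·(-1) + (-0.5774)·(-1) = -1.1547.
u_2 = a_2 + 1.1547·q_1 = (1.3333, -0.3333, -1.6667).
‖u_2‖ = 2.1602, so q_2 = (0.6172, -0.1543, -0.7715).

Q = [[-0.5774, 0.6172], [0.5774, -0.1543], [-0.5774, -0.7715]], R = [[1.7321, -1.1547], [0.0000, 2.1602]]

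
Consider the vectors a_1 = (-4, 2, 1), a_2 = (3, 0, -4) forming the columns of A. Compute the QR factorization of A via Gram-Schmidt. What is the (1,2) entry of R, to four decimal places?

r_{12} = -3.4915

a_1 = (-4, 2, 1); ‖a_1‖ = 4.5826, so e_1 = (-0.8729, 0.4364, 0.2182).
r_{12} = e_1·a_2 = -3.4915.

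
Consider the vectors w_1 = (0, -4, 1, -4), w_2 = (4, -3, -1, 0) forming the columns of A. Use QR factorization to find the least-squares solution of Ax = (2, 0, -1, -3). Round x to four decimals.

q_1 = w_1/‖w_1‖ = (0, -4, 1, -4)/5.7446 = (0.0000, -0.6963, 0.1741, -0.6963).
r_{12} = q_1·w_2 = 1.9149.
u_2 = w_2 − 1.9149·q_1 = (4.0000, -1.6667, -1.3333, 1.3333).
‖u_2‖ = 4.7258, so q_2 = (0.8464, -0.3527, -0.2821, 0.2821).
Qᵀb = (1.9149, 1.1286).
Back-substitute: x_2 = 1.1286/4.7258 = 0.2388.
x_1 = (1.9149 − 1.9149·0.2388)/5.7446 = 0.2537.

x = (0.2537, 0.2388)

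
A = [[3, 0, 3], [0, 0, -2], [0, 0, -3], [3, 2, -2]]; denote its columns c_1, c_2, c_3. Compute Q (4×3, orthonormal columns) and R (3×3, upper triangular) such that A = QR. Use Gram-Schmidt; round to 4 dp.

c_1 = (3, 0, 0, 3); ‖c_1‖ = 4.2426, so q_1 = (0.7071, 0.0000, 0.0000, 0.7071).
q_1·c_2 = 0.7071·0 + 0.0000·0 + 0.0000·0 + 0.7071·2 = 1.4142.
u_2 = c_2 − 1.4142·q_1 = (-1.0000, 0.0000, 0.0000, 1.0000).
‖u_2‖ = 1.4142, so q_2 = (-0.7071, 0.0000, 0.0000, 0.7071).
q_1·c_3 = 0.7071·3 + 0.0000·(-2) + 0.0000·(-3) + 0.7071·(-2) = 0.7071; q_2·c_3 = (-0.7071)·3 + 0.0000·(-2) + 0.0000·(-3) + 0.7071·(-2) = -3.5355.
u_3 = c_3 − 0.7071·q_1 + 3.5355·q_2 = (0.0000, -2.0000, -3.0000, 0.0000).
‖u_3‖ = 3.6056, so q_3 = (0.0000, -0.5547, -0.8321, 0.0000).

Q = [[0.7071, -0.7071, 0.0000], [0.0000, 0.0000, -0.5547], [0.0000, 0.0000, -0.8321], [0.7071, 0.7071, 0.0000]], R = [[4.2426, 1.4142, 0.7071], [0.0000, 1.4142, -3.5355], [0.0000, 0.0000, 3.6056]]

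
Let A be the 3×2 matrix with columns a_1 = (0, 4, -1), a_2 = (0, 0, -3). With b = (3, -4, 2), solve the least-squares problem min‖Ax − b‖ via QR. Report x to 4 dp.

x = (-1.0000, -0.3333)

a_1 = (0, 4, -1); ‖a_1‖ = 4.1231, so q_1 = (0.0000, 0.9701, -0.2425).
q_1·a_2 = 0.0000·0 + 0.9701·0 + (-0.2425)·(-3) = 0.7276.
u_2 = a_2 − 0.7276·q_1 = (0.0000, -0.7059, -2.8235).
‖u_2‖ = 2.9104, so q_2 = (0.0000, -0.2425, -0.9701).
Qᵀb = (-4.3656, -0.9701).
Back-substitute: x_2 = -0.9701/2.9104 = -0.3333.
x_1 = (-4.3656 − 0.7276·(-0.3333))/4.1231 = -1.0000.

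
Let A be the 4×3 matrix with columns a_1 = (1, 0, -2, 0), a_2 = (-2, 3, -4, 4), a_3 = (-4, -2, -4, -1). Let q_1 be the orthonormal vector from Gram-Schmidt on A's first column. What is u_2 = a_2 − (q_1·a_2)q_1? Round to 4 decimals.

u_2 = (-3.2000, 3.0000, -1.6000, 4.0000)

q_1 = a_1/‖a_1‖ = (1, 0, -2, 0)/2.2361 = (0.4472, 0.0000, -0.8944, 0.0000).
r_{12} = q_1·a_2 = 2.6833.
u_2 = a_2 − 2.6833·q_1 = (-3.2000, 3.0000, -1.6000, 4.0000).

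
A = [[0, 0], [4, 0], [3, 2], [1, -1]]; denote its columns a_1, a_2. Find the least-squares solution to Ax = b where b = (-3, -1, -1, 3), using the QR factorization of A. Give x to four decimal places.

x = (0.0476, -1.0476)

a_1 = (0, 4, 3, 1); ‖a_1‖ = 5.0990, so q_1 = (0.0000, 0.7845, 0.5883, 0.1961).
q_1·a_2 = 0.0000·0 + 0.7845·0 + 0.5883·2 + 0.1961·(-1) = 0.9806.
u_2 = a_2 − 0.9806·q_1 = (0.0000, -0.7692, 1.4231, -1.1923).
‖u_2‖ = 2.0096, so q_2 = (0.0000, -0.3828, 0.7081, -0.5933).
Qᵀb = (-0.7845, -2.1053).
Back-substitute: x_2 = -2.1053/2.0096 = -1.0476.
x_1 = (-0.7845 − 0.9806·(-1.0476))/5.0990 = 0.0476.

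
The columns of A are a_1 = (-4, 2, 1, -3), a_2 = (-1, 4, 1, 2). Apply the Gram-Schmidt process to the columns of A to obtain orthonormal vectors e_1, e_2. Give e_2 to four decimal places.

e_2 = (-0.0148, 0.7829, 0.1699, 0.5983)

a_1 = (-4, 2, 1, -3); ‖a_1‖ = 5.4772, so e_1 = (-0.7303, 0.3651, 0.1826, -0.5477).
e_1·a_2 = (-0.7303)·(-1) + 0.3651·4 + 0.1826·1 + (-0.5477)·2 = 1.2780.
u_2 = a_2 − 1.2780·e_1 = (-0.0667, 3.5333, 0.7667, 2.7000).
‖u_2‖ = 4.5129, so e_2 = (-0.0148, 0.7829, 0.1699, 0.5983).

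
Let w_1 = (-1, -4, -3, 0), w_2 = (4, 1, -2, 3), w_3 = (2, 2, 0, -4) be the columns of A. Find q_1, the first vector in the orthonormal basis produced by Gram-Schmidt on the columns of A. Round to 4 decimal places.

q_1 = w_1/‖w_1‖ = (-1, -4, -3, 0)/5.0990 = (-0.1961, -0.7845, -0.5883, 0.0000).

q_1 = (-0.1961, -0.7845, -0.5883, 0.0000)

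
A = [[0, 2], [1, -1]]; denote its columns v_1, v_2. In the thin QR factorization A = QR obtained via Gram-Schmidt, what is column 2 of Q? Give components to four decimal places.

v_1 = (0, 1); ‖v_1‖ = 1.0000, so q_1 = (0.0000, 1.0000).
q_1·v_2 = 0.0000·2 + 1.0000·(-1) = -1.0000.
u_2 = v_2 + 1.0000·q_1 = (2.0000, 0.0000).
‖u_2‖ = 2.0000, so q_2 = (1.0000, 0.0000).

q_2 = (1.0000, 0.0000)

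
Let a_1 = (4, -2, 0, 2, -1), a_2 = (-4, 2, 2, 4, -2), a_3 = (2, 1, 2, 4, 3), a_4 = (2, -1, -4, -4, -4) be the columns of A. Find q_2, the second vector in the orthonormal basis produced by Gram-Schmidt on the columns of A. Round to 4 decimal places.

a_1 = (4, -2, 0, 2, -1); ‖a_1‖ = 5.0000, so q_1 = (0.8000, -0.4000, 0.0000, 0.4000, -0.2000).
q_1·a_2 = 0.8000·(-4) + (-0.4000)·2 + 0.0000·2 + 0.4000·4 + (-0.2000)·(-2) = -2.0000.
u_2 = a_2 + 2.0000·q_1 = (-2.4000, 1.2000, 2.0000, 4.8000, -2.4000).
‖u_2‖ = 6.3246, so q_2 = (-0.3795, 0.1897, 0.3162, 0.7589, -0.3795).

q_2 = (-0.3795, 0.1897, 0.3162, 0.7589, -0.3795)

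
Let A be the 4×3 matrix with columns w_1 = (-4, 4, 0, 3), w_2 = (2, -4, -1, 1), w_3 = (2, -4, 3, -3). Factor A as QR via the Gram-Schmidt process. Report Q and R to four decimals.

Q = [[-0.6247, -0.0145, -0.3768], [0.6247, -0.5819, -0.3928], [0.0000, -0.2982, 0.8386], [0.4685, 0.7565, 0.0212]], R = [[6.4031, -3.2796, -5.1537], [0.0000, 3.3532, -0.8656], [0.0000, 0.0000, 3.2695]]

q_1 = w_1/‖w_1‖ = (-4, 4, 0, 3)/6.4031 = (-0.6247, 0.6247, 0.0000, 0.4685).
r_{12} = q_1·w_2 = -3.2796.
u_2 = w_2 + 3.2796·q_1 = (-0.0488, -1.9512, -1.0000, 2.5366).
‖u_2‖ = 3.3532, so q_2 = (-0.0145, -0.5819, -0.2982, 0.7565).
r_{13} = q_1·w_3 = -5.1537; r_{23} = q_2·w_3 = -0.8656.
u_3 = w_3 + 5.1537·q_1 + 0.8656·q_2 = (-1.2321, -1.2842, 2.7419, 0.0694).
‖u_3‖ = 3.2695, so q_3 = (-0.3768, -0.3928, 0.8386, 0.0212).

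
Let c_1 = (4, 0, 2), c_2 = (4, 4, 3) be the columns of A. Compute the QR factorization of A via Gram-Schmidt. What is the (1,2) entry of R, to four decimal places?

r_{12} = 4.9193

q_1 = c_1/‖c_1‖ = (4, 0, 2)/4.4721 = (0.8944, 0.0000, 0.4472).
r_{12} = q_1·c_2 = 4.9193.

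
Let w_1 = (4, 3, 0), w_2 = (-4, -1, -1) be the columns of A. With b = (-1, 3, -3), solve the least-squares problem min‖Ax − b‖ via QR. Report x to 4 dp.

x = (1.8652, 2.1910)

w_1 = (4, 3, 0); ‖w_1‖ = 5.0000, so e_1 = (0.8000, 0.6000, 0.0000).
e_1·w_2 = 0.8000·(-4) + 0.6000·(-1) + 0.0000·(-1) = -3.8000.
u_2 = w_2 + 3.8000·e_1 = (-0.9600, 1.2800, -1.0000).
‖u_2‖ = 1.8868, so e_2 = (-0.5088, 0.6784, -0.5300).
Qᵀb = (1.0000, 4.1340).
Back-substitute: x_2 = 4.1340/1.8868 = 2.1910.
x_1 = (1.0000 + 3.8000·2.1910)/5.0000 = 1.8652.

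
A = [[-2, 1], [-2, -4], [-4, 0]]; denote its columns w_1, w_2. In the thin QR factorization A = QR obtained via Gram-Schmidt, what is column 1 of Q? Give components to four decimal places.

q_1 = (-0.4082, -0.4082, -0.8165)

w_1 = (-2, -2, -4); ‖w_1‖ = 4.8990, so q_1 = (-0.4082, -0.4082, -0.8165).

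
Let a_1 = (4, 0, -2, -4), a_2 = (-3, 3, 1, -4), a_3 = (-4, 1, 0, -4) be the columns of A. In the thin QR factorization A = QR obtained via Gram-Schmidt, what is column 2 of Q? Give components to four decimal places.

q_2 = (-0.5455, 0.5079, 0.1881, -0.6396)

a_1 = (4, 0, -2, -4); ‖a_1‖ = 6.0000, so q_1 = (0.6667, 0.0000, -0.3333, -0.6667).
q_1·a_2 = 0.6667·(-3) + 0.0000·3 + (-0.3333)·1 + (-0.6667)·(-4) = 0.3333.
u_2 = a_2 − 0.3333·q_1 = (-3.2222, 3.0000, 1.1111, -3.7778).
‖u_2‖ = 5.9067, so q_2 = (-0.5455, 0.5079, 0.1881, -0.6396).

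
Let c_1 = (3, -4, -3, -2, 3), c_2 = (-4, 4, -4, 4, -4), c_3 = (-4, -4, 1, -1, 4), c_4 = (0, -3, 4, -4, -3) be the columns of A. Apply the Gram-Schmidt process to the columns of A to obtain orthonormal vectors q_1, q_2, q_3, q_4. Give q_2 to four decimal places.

c_1 = (3, -4, -3, -2, 3); ‖c_1‖ = 6.8557, so q_1 = (0.4376, -0.5835, -0.4376, -0.2917, 0.4376).
q_1·c_2 = 0.4376·(-4) + (-0.5835)·4 + (-0.4376)·(-4) + (-0.2917)·4 + 0.4376·(-4) = -5.2511.
u_2 = c_2 + 5.2511·q_1 = (-1.7021, 0.9362, -6.2979, 2.4681, -1.7021).
‖u_2‖ = 7.2405, so q_2 = (-0.2351, 0.1293, -0.8698, 0.3409, -0.2351).

q_2 = (-0.2351, 0.1293, -0.8698, 0.3409, -0.2351)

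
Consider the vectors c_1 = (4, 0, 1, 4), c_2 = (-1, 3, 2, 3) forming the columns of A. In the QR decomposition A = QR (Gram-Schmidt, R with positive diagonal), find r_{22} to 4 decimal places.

r_{22} = 4.4687

e_1 = c_1/‖c_1‖ = (4, 0, 1, 4)/5.7446 = (0.6963, 0.0000, 0.1741, 0.6963).
r_{12} = e_1·c_2 = 1.7408.
u_2 = c_2 − 1.7408·e_1 = (-2.2121, 3.0000, 1.6970, 1.7879).
r_{22} = ‖u_2‖ = 4.4687.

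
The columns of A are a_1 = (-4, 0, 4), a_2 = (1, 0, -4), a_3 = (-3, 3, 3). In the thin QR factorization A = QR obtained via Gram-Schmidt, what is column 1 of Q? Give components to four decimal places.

q_1 = (-0.7071, 0.0000, 0.7071)

a_1 = (-4, 0, 4); ‖a_1‖ = 5.6569, so q_1 = (-0.7071, 0.0000, 0.7071).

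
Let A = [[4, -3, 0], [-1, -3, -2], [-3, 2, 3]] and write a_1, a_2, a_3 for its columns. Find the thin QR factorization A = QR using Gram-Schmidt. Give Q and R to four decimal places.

Q = [[0.7845, -0.1895, 0.5905], [-0.1961, -0.9791, -0.0537], [-0.5883, 0.0737, 0.8052]], R = [[5.0990, -2.9417, -1.3728], [0.0000, 3.6532, 2.1793], [0.0000, 0.0000, 2.5231]]

a_1 = (4, -1, -3); ‖a_1‖ = 5.0990, so q_1 = (0.7845, -0.1961, -0.5883).
q_1·a_2 = 0.7845·(-3) + (-0.1961)·(-3) + (-0.5883)·2 = -2.9417.
u_2 = a_2 + 2.9417·q_1 = (-0.6923, -3.5769, 0.2692).
‖u_2‖ = 3.6532, so q_2 = (-0.1895, -0.9791, 0.0737).
q_1·a_3 = 0.7845·0 + (-0.1961)·(-2) + (-0.5883)·3 = -1.3728; q_2·a_3 = (-0.1895)·0 + (-0.9791)·(-2) + 0.0737·3 = 2.1793.
u_3 = a_3 + 1.3728·q_1 − 2.1793·q_2 = (1.4899, -0.1354, 2.0317).
‖u_3‖ = 2.5231, so q_3 = (0.5905, -0.0537, 0.8052).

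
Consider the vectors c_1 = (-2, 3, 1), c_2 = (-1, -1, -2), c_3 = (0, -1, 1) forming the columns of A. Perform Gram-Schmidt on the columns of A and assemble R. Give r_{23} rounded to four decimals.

c_1 = (-2, 3, 1); ‖c_1‖ = 3.7417, so q_1 = (-0.5345, 0.8018, 0.2673).
q_1·c_2 = (-0.5345)·(-1) + 0.8018·(-1) + 0.2673·(-2) = -0.8018.
u_2 = c_2 + 0.8018·q_1 = (-1.4286, -0.3571, -1.7857).
‖u_2‖ = 2.3146, so q_2 = (-0.6172, -0.1543, -0.7715).
r_{23} = q_2·c_3 = -0.6172.

r_{23} = -0.6172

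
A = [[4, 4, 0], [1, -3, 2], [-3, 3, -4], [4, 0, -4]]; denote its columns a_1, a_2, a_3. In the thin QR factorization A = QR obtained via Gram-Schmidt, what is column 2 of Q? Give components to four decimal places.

e_2 = (0.6242, -0.5338, 0.5667, -0.0657)

e_1 = a_1/‖a_1‖ = (4, 1, -3, 4)/6.4807 = (0.6172, 0.1543, -0.4629, 0.6172).
r_{12} = e_1·a_2 = 0.6172.
u_2 = a_2 − 0.6172·e_1 = (3.6190, -3.0952, 3.2857, -0.3810).
‖u_2‖ = 5.7982, so e_2 = (0.6242, -0.5338, 0.5667, -0.0657).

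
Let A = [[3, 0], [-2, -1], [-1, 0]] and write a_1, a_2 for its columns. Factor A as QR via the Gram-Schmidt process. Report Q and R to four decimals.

Q = [[0.8018, -0.5071], [-0.5345, -0.8452], [-0.2673, 0.1690]], R = [[3.7417, 0.5345], [0.0000, 0.8452]]

q_1 = a_1/‖a_1‖ = (3, -2, -1)/3.7417 = (0.8018, -0.5345, -0.2673).
r_{12} = q_1·a_2 = 0.5345.
u_2 = a_2 − 0.5345·q_1 = (-0.4286, -0.7143, 0.1429).
‖u_2‖ = 0.8452, so q_2 = (-0.5071, -0.8452, 0.1690).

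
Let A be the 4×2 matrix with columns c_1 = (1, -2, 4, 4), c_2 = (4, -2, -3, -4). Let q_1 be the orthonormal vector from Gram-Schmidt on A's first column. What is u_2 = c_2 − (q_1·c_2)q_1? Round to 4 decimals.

u_2 = (4.5405, -3.0811, -0.8378, -1.8378)

c_1 = (1, -2, 4, 4); ‖c_1‖ = 6.0828, so q_1 = (0.1644, -0.3288, 0.6576, 0.6576).
q_1·c_2 = 0.1644·4 + (-0.3288)·(-2) + 0.6576·(-3) + 0.6576·(-4) = -3.2880.
u_2 = c_2 + 3.2880·q_1 = (4.5405, -3.0811, -0.8378, -1.8378).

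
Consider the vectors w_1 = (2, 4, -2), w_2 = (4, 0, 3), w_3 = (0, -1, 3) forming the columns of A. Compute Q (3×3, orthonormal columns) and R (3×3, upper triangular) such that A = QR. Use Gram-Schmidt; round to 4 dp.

Q = [[0.4082, 0.7692, -0.4915], [0.8165, -0.0669, 0.5735], [-0.4082, 0.6355, 0.6554]], R = [[4.8990, 0.4082, -2.0412], [0.0000, 4.9833, 1.9733], [0.0000, 0.0000, 1.3927]]

e_1 = w_1/‖w_1‖ = (2, 4, -2)/4.8990 = (0.4082, 0.8165, -0.4082).
r_{12} = e_1·w_2 = 0.4082.
u_2 = w_2 − 0.4082·e_1 = (3.8333, -0.3333, 3.1667).
‖u_2‖ = 4.9833, so e_2 = (0.7692, -0.0669, 0.6355).
r_{13} = e_1·w_3 = -2.0412; r_{23} = e_2·w_3 = 1.9733.
u_3 = w_3 + 2.0412·e_1 − 1.9733·e_2 = (-0.6846, 0.7987, 0.9128).
‖u_3‖ = 1.3927, so e_3 = (-0.4915, 0.5735, 0.6554).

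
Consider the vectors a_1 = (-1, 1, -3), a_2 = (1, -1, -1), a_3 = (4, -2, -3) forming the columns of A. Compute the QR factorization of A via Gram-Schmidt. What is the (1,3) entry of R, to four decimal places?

r_{13} = 0.9045

a_1 = (-1, 1, -3); ‖a_1‖ = 3.3166, so q_1 = (-0.3015, 0.3015, -0.9045).
r_{13} = q_1·a_3 = 0.9045.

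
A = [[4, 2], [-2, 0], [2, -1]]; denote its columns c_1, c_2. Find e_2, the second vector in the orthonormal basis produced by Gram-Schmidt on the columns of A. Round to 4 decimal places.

e_1 = c_1/‖c_1‖ = (4, -2, 2)/4.8990 = (0.8165, -0.4082, 0.4082).
r_{12} = e_1·c_2 = 1.2247.
u_2 = c_2 − 1.2247·e_1 = (1.0000, 0.5000, -1.5000).
‖u_2‖ = 1.8708, so e_2 = (0.5345, 0.2673, -0.8018).

e_2 = (0.5345, 0.2673, -0.8018)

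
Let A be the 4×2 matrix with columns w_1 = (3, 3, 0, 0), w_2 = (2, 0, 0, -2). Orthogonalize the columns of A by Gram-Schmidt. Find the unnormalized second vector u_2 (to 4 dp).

u_2 = (1.0000, -1.0000, 0.0000, -2.0000)

e_1 = w_1/‖w_1‖ = (3, 3, 0, 0)/4.2426 = (0.7071, 0.7071, 0.0000, 0.0000).
r_{12} = e_1·w_2 = 1.4142.
u_2 = w_2 − 1.4142·e_1 = (1.0000, -1.0000, 0.0000, -2.0000).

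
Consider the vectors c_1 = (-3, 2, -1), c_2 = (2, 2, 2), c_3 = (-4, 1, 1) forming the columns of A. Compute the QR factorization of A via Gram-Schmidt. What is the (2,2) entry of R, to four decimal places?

r_{22} = 3.2950

c_1 = (-3, 2, -1); ‖c_1‖ = 3.7417, so e_1 = (-0.8018, 0.5345, -0.2673).
e_1·c_2 = (-0.8018)·2 + 0.5345·2 + (-0.2673)·2 = -1.0690.
u_2 = c_2 + 1.0690·e_1 = (1.1429, 2.5714, 1.7143).
r_{22} = ‖u_2‖ = 3.2950.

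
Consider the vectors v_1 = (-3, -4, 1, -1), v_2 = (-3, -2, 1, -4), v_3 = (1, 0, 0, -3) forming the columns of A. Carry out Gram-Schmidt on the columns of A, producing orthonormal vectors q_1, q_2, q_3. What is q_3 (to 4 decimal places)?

q_3 = (0.7795, -0.5174, -0.0761, -0.3449)

q_1 = v_1/‖v_1‖ = (-3, -4, 1, -1)/5.1962 = (-0.5774, -0.7698, 0.1925, -0.1925).
r_{12} = q_1·v_2 = 4.2339.
u_2 = v_2 − 4.2339·q_1 = (-0.5556, 1.2593, 0.1852, -3.1852).
‖u_2‖ = 3.4748, so q_2 = (-0.1599, 0.3624, 0.0533, -0.9167).
r_{13} = q_1·v_3 = 0.0000; r_{23} = q_2·v_3 = 2.5901.
u_3 = v_3 − 0.0000·q_1 − 2.5901·q_2 = (1.4141, -0.9387, -0.1380, -0.6258).
‖u_3‖ = 1.8142, so q_3 = (0.7795, -0.5174, -0.0761, -0.3449).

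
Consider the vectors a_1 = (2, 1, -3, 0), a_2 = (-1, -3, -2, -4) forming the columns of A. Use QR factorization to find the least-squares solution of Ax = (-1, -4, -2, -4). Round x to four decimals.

q_1 = a_1/‖a_1‖ = (2, 1, -3, 0)/3.7417 = (0.5345, 0.2673, -0.8018, 0.0000).
r_{12} = q_1·a_2 = 0.2673.
u_2 = a_2 − 0.2673·q_1 = (-1.1429, -3.0714, -1.7857, -4.0000).
‖u_2‖ = 5.4707, so q_2 = (-0.2089, -0.5614, -0.3264, -0.7312).
Qᵀb = (0.0000, 6.0321).
Back-substitute: x_2 = 6.0321/5.4707 = 1.1026.
x_1 = (0.0000 − 0.2673·1.1026)/3.7417 = -0.0788.

x = (-0.0788, 1.1026)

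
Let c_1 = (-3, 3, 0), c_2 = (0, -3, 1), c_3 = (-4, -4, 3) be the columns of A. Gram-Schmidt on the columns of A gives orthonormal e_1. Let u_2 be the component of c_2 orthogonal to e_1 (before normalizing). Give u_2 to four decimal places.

c_1 = (-3, 3, 0); ‖c_1‖ = 4.2426, so e_1 = (-0.7071, 0.7071, 0.0000).
e_1·c_2 = (-0.7071)·0 + 0.7071·(-3) + 0.0000·1 = -2.1213.
u_2 = c_2 + 2.1213·e_1 = (-1.5000, -1.5000, 1.0000).

u_2 = (-1.5000, -1.5000, 1.0000)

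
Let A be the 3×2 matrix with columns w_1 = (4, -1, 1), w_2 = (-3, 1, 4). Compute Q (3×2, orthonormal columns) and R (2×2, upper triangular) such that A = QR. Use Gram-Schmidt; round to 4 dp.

Q = [[0.9428, -0.2157], [-0.2357, 0.1078], [0.2357, 0.9705]], R = [[4.2426, -2.1213], [0.0000, 4.6368]]

q_1 = w_1/‖w_1‖ = (4, -1, 1)/4.2426 = (0.9428, -0.2357, 0.2357).
r_{12} = q_1·w_2 = -2.1213.
u_2 = w_2 + 2.1213·q_1 = (-1.0000, 0.5000, 4.5000).
‖u_2‖ = 4.6368, so q_2 = (-0.2157, 0.1078, 0.9705).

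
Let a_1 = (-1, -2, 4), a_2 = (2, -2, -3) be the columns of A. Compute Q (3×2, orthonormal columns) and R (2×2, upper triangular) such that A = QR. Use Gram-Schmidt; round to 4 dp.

a_1 = (-1, -2, 4); ‖a_1‖ = 4.5826, so e_1 = (-0.2182, -0.4364, 0.8729).
e_1·a_2 = (-0.2182)·2 + (-0.4364)·(-2) + 0.8729·(-3) = -2.1822.
u_2 = a_2 + 2.1822·e_1 = (1.5238, -2.9524, -1.0952).
‖u_2‖ = 3.4983, so e_2 = (0.4356, -0.8439, -0.3131).

Q = [[-0.2182, 0.4356], [-0.4364, -0.8439], [0.8729, -0.3131]], R = [[4.5826, -2.1822], [0.0000, 3.4983]]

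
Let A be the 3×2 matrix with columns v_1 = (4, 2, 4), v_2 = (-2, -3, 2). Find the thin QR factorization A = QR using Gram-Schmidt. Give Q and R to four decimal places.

v_1 = (4, 2, 4); ‖v_1‖ = 6.0000, so q_1 = (0.6667, 0.3333, 0.6667).
q_1·v_2 = 0.6667·(-2) + 0.3333·(-3) + 0.6667·2 = -1.0000.
u_2 = v_2 + 1.0000·q_1 = (-1.3333, -2.6667, 2.6667).
‖u_2‖ = 4.0000, so q_2 = (-0.3333, -0.6667, 0.6667).

Q = [[0.6667, -0.3333], [0.3333, -0.6667], [0.6667, 0.6667]], R = [[6.0000, -1.0000], [0.0000, 4.0000]]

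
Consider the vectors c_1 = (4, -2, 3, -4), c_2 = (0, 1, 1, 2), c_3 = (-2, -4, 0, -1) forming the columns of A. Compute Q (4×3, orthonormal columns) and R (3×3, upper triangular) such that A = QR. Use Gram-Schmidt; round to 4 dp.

c_1 = (4, -2, 3, -4); ‖c_1‖ = 6.7082, so e_1 = (0.5963, -0.2981, 0.4472, -0.5963).
e_1·c_2 = 0.5963·0 + (-0.2981)·1 + 0.4472·1 + (-0.5963)·2 = -1.0435.
u_2 = c_2 + 1.0435·e_1 = (0.6222, 0.6889, 1.4667, 1.3778).
‖u_2‖ = 2.2161, so e_2 = (0.2808, 0.3109, 0.6618, 0.6217).
e_1·c_3 = 0.5963·(-2) + (-0.2981)·(-4) + 0.4472·0 + (-0.5963)·(-1) = 0.5963; e_2·c_3 = 0.2808·(-2) + 0.3109·(-4) + 0.6618·0 + 0.6217·(-1) = -2.4267.
u_3 = c_3 − 0.5963·e_1 + 2.4267·e_2 = (-1.6742, -3.0679, 1.3394, 0.8643).
‖u_3‖ = 3.8413, so e_3 = (-0.4358, -0.7987, 0.3487, 0.2250).

Q = [[0.5963, 0.2808, -0.4358], [-0.2981, 0.3109, -0.7987], [0.4472, 0.6618, 0.3487], [-0.5963, 0.6217, 0.2250]], R = [[6.7082, -1.0435, 0.5963], [0.0000, 2.2161, -2.4267], [0.0000, 0.0000, 3.8413]]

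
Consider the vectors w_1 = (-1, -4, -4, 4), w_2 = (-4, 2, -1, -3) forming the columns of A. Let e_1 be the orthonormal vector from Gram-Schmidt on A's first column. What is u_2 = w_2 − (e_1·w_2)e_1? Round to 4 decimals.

u_2 = (-4.2449, 1.0204, -1.9796, -2.0204)

e_1 = w_1/‖w_1‖ = (-1, -4, -4, 4)/7.0000 = (-0.1429, -0.5714, -0.5714, 0.5714).
r_{12} = e_1·w_2 = -1.7143.
u_2 = w_2 + 1.7143·e_1 = (-4.2449, 1.0204, -1.9796, -2.0204).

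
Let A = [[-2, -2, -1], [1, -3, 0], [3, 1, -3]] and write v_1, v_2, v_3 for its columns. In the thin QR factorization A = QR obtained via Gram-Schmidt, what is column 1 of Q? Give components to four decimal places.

q_1 = (-0.5345, 0.2673, 0.8018)

v_1 = (-2, 1, 3); ‖v_1‖ = 3.7417, so q_1 = (-0.5345, 0.2673, 0.8018).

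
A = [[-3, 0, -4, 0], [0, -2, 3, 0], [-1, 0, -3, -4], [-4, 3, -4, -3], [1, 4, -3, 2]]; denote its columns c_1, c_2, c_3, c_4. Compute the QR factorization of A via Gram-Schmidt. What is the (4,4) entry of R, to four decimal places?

c_1 = (-3, 0, -1, -4, 1); ‖c_1‖ = 5.1962, so q_1 = (-0.5774, 0.0000, -0.1925, -0.7698, 0.1925).
q_1·c_2 = (-0.5774)·0 + 0.0000·(-2) + (-0.1925)·0 + (-0.7698)·3 + 0.1925·4 = -1.5396.
u_2 = c_2 + 1.5396·q_1 = (-0.8889, -2.0000, -0.2963, 1.8148, 4.2963).
‖u_2‖ = 5.1604, so q_2 = (-0.1723, -0.3876, -0.0574, 0.3517, 0.8326).
q_1·c_3 = (-0.5774)·(-4) + 0.0000·3 + (-0.1925)·(-3) + (-0.7698)·(-4) + 0.1925·(-3) = 5.3886; q_2·c_3 = (-0.1723)·(-4) + (-0.3876)·3 + (-0.0574)·(-3) + 0.3517·(-4) + 0.8326·(-3) = -4.2058.
u_3 = c_3 − 5.3886·q_1 + 4.2058·q_2 = (-1.6134, 1.3700, -2.2045, 1.6273, -0.5355).
‖u_3‖ = 3.5034, so q_3 = (-0.4605, 0.3910, -0.6292, 0.4645, -0.1528).
q_1·c_4 = (-0.5774)·0 + 0.0000·0 + (-0.1925)·(-4) + (-0.7698)·(-3) + 0.1925·2 = 3.4641; q_2·c_4 = (-0.1723)·0 + (-0.3876)·0 + (-0.0574)·(-4) + 0.3517·(-3) + 0.8326·2 = 0.8397; q_3·c_4 = (-0.4605)·0 + 0.3910·0 + (-0.6292)·(-4) + 0.4645·(-3) + (-0.1528)·2 = 0.8178.
u_4 = c_4 − 3.4641·q_1 − 0.8397·q_2 − 0.8178·q_3 = (2.5212, 0.0057, -2.7705, -1.0085, 0.7592).
r_{44} = ‖u_4‖ = 3.9530.

r_{44} = 3.9530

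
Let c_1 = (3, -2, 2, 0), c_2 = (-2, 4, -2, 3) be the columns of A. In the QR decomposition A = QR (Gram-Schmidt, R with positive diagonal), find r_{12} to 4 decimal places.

c_1 = (3, -2, 2, 0); ‖c_1‖ = 4.1231, so e_1 = (0.7276, -0.4851, 0.4851, 0.0000).
r_{12} = e_1·c_2 = -4.3656.

r_{12} = -4.3656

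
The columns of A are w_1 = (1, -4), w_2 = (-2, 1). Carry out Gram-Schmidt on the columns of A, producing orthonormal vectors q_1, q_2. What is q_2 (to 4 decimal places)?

q_2 = (-0.9701, -0.2425)

q_1 = w_1/‖w_1‖ = (1, -4)/4.1231 = (0.2425, -0.9701).
r_{12} = q_1·w_2 = -1.4552.
u_2 = w_2 + 1.4552·q_1 = (-1.6471, -0.4118).
‖u_2‖ = 1.6977, so q_2 = (-0.9701, -0.2425).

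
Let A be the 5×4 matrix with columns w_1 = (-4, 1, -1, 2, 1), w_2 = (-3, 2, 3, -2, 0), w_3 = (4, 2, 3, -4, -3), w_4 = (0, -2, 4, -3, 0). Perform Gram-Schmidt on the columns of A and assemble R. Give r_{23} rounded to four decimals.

w_1 = (-4, 1, -1, 2, 1); ‖w_1‖ = 4.7958, so q_1 = (-0.8341, 0.2085, -0.2085, 0.4170, 0.2085).
q_1·w_2 = (-0.8341)·(-3) + 0.2085·2 + (-0.2085)·3 + 0.4170·(-2) + 0.2085·0 = 1.4596.
u_2 = w_2 − 1.4596·q_1 = (-1.7826, 1.6957, 3.3043, -2.6087, -0.3043).
‖u_2‖ = 4.8856, so q_2 = (-0.3649, 0.3471, 0.6763, -0.5340, -0.0623).
r_{23} = q_2·w_3 = 3.5864.

r_{23} = 3.5864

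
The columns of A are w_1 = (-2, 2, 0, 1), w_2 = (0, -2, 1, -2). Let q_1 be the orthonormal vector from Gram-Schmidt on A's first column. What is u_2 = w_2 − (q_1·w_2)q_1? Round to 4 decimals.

u_2 = (-1.3333, -0.6667, 1.0000, -1.3333)

q_1 = w_1/‖w_1‖ = (-2, 2, 0, 1)/3.0000 = (-0.6667, 0.6667, 0.0000, 0.3333).
r_{12} = q_1·w_2 = -2.0000.
u_2 = w_2 + 2.0000·q_1 = (-1.3333, -0.6667, 1.0000, -1.3333).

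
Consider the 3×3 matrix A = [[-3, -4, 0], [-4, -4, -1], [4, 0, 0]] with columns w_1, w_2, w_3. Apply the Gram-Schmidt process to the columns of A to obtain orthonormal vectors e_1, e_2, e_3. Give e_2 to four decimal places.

e_1 = w_1/‖w_1‖ = (-3, -4, 4)/6.4031 = (-0.4685, -0.6247, 0.6247).
r_{12} = e_1·w_2 = 4.3729.
u_2 = w_2 − 4.3729·e_1 = (-1.9512, -1.2683, -2.7317).
‖u_2‖ = 3.5886, so e_2 = (-0.5437, -0.3534, -0.7612).

e_2 = (-0.5437, -0.3534, -0.7612)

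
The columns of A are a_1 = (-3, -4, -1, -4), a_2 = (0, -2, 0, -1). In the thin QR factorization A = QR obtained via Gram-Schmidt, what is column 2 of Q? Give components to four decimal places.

e_2 = (0.6838, -0.6838, 0.2279, 0.1140)

a_1 = (-3, -4, -1, -4); ‖a_1‖ = 6.4807, so e_1 = (-0.4629, -0.6172, -0.1543, -0.6172).
e_1·a_2 = (-0.4629)·0 + (-0.6172)·(-2) + (-0.1543)·0 + (-0.6172)·(-1) = 1.8516.
u_2 = a_2 − 1.8516·e_1 = (0.8571, -0.8571, 0.2857, 0.1429).
‖u_2‖ = 1.2536, so e_2 = (0.6838, -0.6838, 0.2279, 0.1140).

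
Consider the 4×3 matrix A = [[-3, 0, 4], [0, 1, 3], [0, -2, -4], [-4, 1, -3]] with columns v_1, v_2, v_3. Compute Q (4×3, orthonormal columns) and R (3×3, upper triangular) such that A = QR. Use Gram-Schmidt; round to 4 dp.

Q = [[-0.6000, -0.2073, 0.7645], [0.0000, 0.4319, 0.2444], [0.0000, -0.8639, -0.1645], [-0.8000, 0.1555, -0.5734]], R = [[5.0000, -0.8000, 0.0000], [0.0000, 2.3152, 3.4555], [0.0000, 0.0000, 6.1693]]

v_1 = (-3, 0, 0, -4); ‖v_1‖ = 5.0000, so e_1 = (-0.6000, 0.0000, 0.0000, -0.8000).
e_1·v_2 = (-0.6000)·0 + 0.0000·1 + 0.0000·(-2) + (-0.8000)·1 = -0.8000.
u_2 = v_2 + 0.8000·e_1 = (-0.4800, 1.0000, -2.0000, 0.3600).
‖u_2‖ = 2.3152, so e_2 = (-0.2073, 0.4319, -0.8639, 0.1555).
e_1·v_3 = (-0.6000)·4 + 0.0000·3 + 0.0000·(-4) + (-0.8000)·(-3) = 0.0000; e_2·v_3 = (-0.2073)·4 + 0.4319·3 + (-0.8639)·(-4) + 0.1555·(-3) = 3.4555.
u_3 = v_3 − 0.0000·e_1 − 3.4555·e_2 = (4.7164, 1.5075, -1.0149, -3.5373).
‖u_3‖ = 6.1693, so e_3 = (0.7645, 0.2444, -0.1645, -0.5734).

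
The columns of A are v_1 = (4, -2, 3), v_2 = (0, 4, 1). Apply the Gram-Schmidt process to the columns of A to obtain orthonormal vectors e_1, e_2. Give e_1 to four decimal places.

v_1 = (4, -2, 3); ‖v_1‖ = 5.3852, so e_1 = (0.7428, -0.3714, 0.5571).

e_1 = (0.7428, -0.3714, 0.5571)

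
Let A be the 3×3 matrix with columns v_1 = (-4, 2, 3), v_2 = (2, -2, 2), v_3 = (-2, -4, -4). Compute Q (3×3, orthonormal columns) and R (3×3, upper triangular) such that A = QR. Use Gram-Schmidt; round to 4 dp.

Q = [[-0.7428, 0.3574, -0.5661], [0.3714, -0.4836, -0.7926], [0.5571, 0.7990, -0.2265]], R = [[5.3852, -1.1142, -2.2283], [0.0000, 3.2800, -1.9764], [0.0000, 0.0000, 5.2085]]

v_1 = (-4, 2, 3); ‖v_1‖ = 5.3852, so e_1 = (-0.7428, 0.3714, 0.5571).
e_1·v_2 = (-0.7428)·2 + 0.3714·(-2) + 0.5571·2 = -1.1142.
u_2 = v_2 + 1.1142·e_1 = (1.1724, -1.5862, 2.6207).
‖u_2‖ = 3.2800, so e_2 = (0.3574, -0.4836, 0.7990).
e_1·v_3 = (-0.7428)·(-2) + 0.3714·(-4) + 0.5571·(-4) = -2.2283; e_2·v_3 = 0.3574·(-2) + (-0.4836)·(-4) + 0.7990·(-4) = -1.9764.
u_3 = v_3 + 2.2283·e_1 + 1.9764·e_2 = (-2.9487, -4.1282, -1.1795).
‖u_3‖ = 5.2085, so e_3 = (-0.5661, -0.7926, -0.2265).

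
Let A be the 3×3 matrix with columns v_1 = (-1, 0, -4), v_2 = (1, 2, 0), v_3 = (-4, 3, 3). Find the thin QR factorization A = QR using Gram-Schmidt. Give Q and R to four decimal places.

q_1 = v_1/‖v_1‖ = (-1, 0, -4)/4.1231 = (-0.2425, 0.0000, -0.9701).
r_{12} = q_1·v_2 = -0.2425.
u_2 = v_2 + 0.2425·q_1 = (0.9412, 2.0000, -0.2353).
‖u_2‖ = 2.2229, so q_2 = (0.4234, 0.8997, -0.1059).
r_{13} = q_1·v_3 = -1.9403; r_{23} = q_2·v_3 = 0.6880.
u_3 = v_3 + 1.9403·q_1 − 0.6880·q_2 = (-4.7619, 2.3810, 1.1905).
‖u_3‖ = 5.4554, so q_3 = (-0.8729, 0.4364, 0.2182).

Q = [[-0.2425, 0.4234, -0.8729], [0.0000, 0.8997, 0.4364], [-0.9701, -0.1059, 0.2182]], R = [[4.1231, -0.2425, -1.9403], [0.0000, 2.2229, 0.6880], [0.0000, 0.0000, 5.4554]]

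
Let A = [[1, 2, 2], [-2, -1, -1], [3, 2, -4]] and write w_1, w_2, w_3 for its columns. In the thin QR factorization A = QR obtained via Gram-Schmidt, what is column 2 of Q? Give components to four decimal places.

w_1 = (1, -2, 3); ‖w_1‖ = 3.7417, so e_1 = (0.2673, -0.5345, 0.8018).
e_1·w_2 = 0.2673·2 + (-0.5345)·(-1) + 0.8018·2 = 2.6726.
u_2 = w_2 − 2.6726·e_1 = (1.2857, 0.4286, -0.1429).
‖u_2‖ = 1.3628, so e_2 = (0.9435, 0.3145, -0.1048).

e_2 = (0.9435, 0.3145, -0.1048)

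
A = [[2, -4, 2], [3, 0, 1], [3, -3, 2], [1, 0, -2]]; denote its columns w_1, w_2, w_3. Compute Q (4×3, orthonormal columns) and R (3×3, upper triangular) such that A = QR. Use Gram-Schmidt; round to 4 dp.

w_1 = (2, 3, 3, 1); ‖w_1‖ = 4.7958, so e_1 = (0.4170, 0.6255, 0.6255, 0.2085).
e_1·w_2 = 0.4170·(-4) + 0.6255·0 + 0.6255·(-3) + 0.2085·0 = -3.5447.
u_2 = w_2 + 3.5447·e_1 = (-2.5217, 2.2174, -0.7826, 0.7391).
‖u_2‖ = 3.5263, so e_2 = (-0.7151, 0.6288, -0.2219, 0.2096).
e_1·w_3 = 0.4170·2 + 0.6255·1 + 0.6255·2 + 0.2085·(-2) = 2.2937; e_2·w_3 = (-0.7151)·2 + 0.6288·1 + (-0.2219)·2 + 0.2096·(-2) = -1.6645.
u_3 = w_3 − 2.2937·e_1 + 1.6645·e_2 = (-0.1469, 0.6119, 0.1958, -2.1294).
‖u_3‖ = 2.2290, so e_3 = (-0.0659, 0.2745, 0.0878, -0.9553).

Q = [[0.4170, -0.7151, -0.0659], [0.6255, 0.6288, 0.2745], [0.6255, -0.2219, 0.0878], [0.2085, 0.2096, -0.9553]], R = [[4.7958, -3.5447, 2.2937], [0.0000, 3.5263, -1.6645], [0.0000, 0.0000, 2.2290]]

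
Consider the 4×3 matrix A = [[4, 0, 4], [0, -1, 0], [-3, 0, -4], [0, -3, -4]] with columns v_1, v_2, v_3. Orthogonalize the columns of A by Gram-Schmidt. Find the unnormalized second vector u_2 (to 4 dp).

v_1 = (4, 0, -3, 0); ‖v_1‖ = 5.0000, so q_1 = (0.8000, 0.0000, -0.6000, 0.0000).
q_1·v_2 = 0.8000·0 + 0.0000·(-1) + (-0.6000)·0 + 0.0000·(-3) = 0.0000.
u_2 = v_2 + 0.0000·q_1 = (0.0000, -1.0000, 0.0000, -3.0000).

u_2 = (0.0000, -1.0000, 0.0000, -3.0000)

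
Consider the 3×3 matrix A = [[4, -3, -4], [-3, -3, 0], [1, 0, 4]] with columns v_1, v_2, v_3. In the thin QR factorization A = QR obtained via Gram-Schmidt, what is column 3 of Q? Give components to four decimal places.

q_3 = (-0.1400, 0.1400, 0.9802)

v_1 = (4, -3, 1); ‖v_1‖ = 5.0990, so q_1 = (0.7845, -0.5883, 0.1961).
q_1·v_2 = 0.7845·(-3) + (-0.5883)·(-3) + 0.1961·0 = -0.5883.
u_2 = v_2 + 0.5883·q_1 = (-2.5385, -3.3462, 0.1154).
‖u_2‖ = 4.2016, so q_2 = (-0.6042, -0.7964, 0.0275).
q_1·v_3 = 0.7845·(-4) + (-0.5883)·0 + 0.1961·4 = -2.3534; q_2·v_3 = (-0.6042)·(-4) + (-0.7964)·0 + 0.0275·4 = 2.5265.
u_3 = v_3 + 2.3534·q_1 − 2.5265·q_2 = (-0.6275, 0.6275, 4.3922).
‖u_3‖ = 4.4809, so q_3 = (-0.1400, 0.1400, 0.9802).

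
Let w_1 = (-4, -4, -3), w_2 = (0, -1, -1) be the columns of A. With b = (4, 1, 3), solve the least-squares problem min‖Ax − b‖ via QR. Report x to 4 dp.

x = (-0.9091, 1.1818)

w_1 = (-4, -4, -3); ‖w_1‖ = 6.4031, so q_1 = (-0.6247, -0.6247, -0.4685).
q_1·w_2 = (-0.6247)·0 + (-0.6247)·(-1) + (-0.4685)·(-1) = 1.0932.
u_2 = w_2 − 1.0932·q_1 = (0.6829, -0.3171, -0.4878).
‖u_2‖ = 0.8971, so q_2 = (0.7612, -0.3534, -0.5437).
Qᵀb = (-4.5290, 1.0603).
Back-substitute: x_2 = 1.0603/0.8971 = 1.1818.
x_1 = (-4.5290 − 1.0932·1.1818)/6.4031 = -0.9091.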